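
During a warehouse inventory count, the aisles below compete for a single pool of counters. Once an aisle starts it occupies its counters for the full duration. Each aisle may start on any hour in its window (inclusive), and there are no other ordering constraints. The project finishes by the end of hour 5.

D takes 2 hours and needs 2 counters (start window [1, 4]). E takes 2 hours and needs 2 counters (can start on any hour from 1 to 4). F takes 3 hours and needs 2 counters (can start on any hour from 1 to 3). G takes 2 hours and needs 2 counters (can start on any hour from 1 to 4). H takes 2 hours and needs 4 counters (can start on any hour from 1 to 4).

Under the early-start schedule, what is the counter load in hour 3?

2

At early start, hour 3 has: F.
Demand: 2 = 2.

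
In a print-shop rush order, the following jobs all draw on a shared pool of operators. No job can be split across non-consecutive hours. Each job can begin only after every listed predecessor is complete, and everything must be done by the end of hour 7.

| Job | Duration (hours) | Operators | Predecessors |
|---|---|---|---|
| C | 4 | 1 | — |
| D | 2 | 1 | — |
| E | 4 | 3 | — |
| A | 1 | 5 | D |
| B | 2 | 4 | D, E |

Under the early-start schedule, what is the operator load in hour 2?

At early start, hour 2 has: C, D, E.
Demand: 1 + 1 + 3 = 5.

5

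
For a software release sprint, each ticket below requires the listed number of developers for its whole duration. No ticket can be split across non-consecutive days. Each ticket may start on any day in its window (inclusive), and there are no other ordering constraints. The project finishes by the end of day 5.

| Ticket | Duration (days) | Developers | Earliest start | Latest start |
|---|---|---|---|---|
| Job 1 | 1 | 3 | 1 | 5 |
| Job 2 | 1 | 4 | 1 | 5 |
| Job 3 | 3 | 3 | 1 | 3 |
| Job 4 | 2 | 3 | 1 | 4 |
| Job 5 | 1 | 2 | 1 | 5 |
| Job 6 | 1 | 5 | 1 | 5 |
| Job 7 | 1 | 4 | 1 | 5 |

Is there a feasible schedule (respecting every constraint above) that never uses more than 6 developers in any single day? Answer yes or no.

no

Total developer-days = 33; over 5 days the average is 33/5 > 6, so some day must exceed 6.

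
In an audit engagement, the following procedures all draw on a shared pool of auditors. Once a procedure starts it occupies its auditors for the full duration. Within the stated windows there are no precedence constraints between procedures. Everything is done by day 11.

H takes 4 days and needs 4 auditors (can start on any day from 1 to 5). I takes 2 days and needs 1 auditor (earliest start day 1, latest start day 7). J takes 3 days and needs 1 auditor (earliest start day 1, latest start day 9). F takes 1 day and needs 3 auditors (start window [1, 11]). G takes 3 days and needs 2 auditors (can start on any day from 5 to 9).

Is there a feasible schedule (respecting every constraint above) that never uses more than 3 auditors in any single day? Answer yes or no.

no

The minimum achievable peak is 4; 3 < 4, so no feasible schedule stays within the cap.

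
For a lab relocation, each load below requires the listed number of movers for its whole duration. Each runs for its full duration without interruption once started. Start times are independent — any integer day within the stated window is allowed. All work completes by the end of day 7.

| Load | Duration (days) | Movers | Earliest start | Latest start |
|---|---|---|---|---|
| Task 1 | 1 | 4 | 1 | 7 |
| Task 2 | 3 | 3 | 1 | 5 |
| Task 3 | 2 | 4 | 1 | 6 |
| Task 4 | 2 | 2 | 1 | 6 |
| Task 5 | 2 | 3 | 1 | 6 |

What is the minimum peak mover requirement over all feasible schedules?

6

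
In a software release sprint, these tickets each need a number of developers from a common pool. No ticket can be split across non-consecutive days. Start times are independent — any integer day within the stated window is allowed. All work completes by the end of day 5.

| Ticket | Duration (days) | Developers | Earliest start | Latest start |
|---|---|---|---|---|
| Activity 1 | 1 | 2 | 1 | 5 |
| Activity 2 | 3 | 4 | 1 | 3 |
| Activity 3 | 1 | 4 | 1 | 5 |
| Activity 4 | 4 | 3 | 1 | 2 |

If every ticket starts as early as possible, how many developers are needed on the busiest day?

13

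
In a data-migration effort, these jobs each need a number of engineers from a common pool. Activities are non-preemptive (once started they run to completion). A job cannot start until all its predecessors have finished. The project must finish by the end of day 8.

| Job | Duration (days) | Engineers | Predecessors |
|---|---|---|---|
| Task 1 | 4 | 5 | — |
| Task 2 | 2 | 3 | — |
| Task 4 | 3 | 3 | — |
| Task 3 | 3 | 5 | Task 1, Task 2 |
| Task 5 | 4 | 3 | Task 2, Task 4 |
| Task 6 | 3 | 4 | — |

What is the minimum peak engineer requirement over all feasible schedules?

12

Early-start (Task 1@1, Task 2@1, Task 4@1, Task 3@5, Task 5@4, Task 6@1) gives peak 15: d1:15  d2:15  d3:12  d4:8  d5:8  d6:8  d7:8  d8:0.
Shift Task 6→3.
Schedule Task 1@1, Task 2@1, Task 4@1, Task 3@5, Task 5@4, Task 6@3: d1:11  d2:11  d3:12  d4:12  d5:12  d6:8  d7:8  d8:0 — peak 12.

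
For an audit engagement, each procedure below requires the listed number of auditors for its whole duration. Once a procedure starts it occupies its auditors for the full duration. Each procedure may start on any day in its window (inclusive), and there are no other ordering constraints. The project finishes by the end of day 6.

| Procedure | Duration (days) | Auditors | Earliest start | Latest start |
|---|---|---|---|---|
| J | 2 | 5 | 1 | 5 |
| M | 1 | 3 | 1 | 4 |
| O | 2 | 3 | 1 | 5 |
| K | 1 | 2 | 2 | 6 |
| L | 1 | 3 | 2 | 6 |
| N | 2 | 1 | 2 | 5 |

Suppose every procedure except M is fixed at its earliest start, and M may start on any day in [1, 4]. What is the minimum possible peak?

14

M@1: d1:11  d2:14  d3:1  d4:0  d5:0  d6:0 → peak 14
M@2: d1:8  d2:17  d3:1  d4:0  d5:0  d6:0 → peak 17
M@3: d1:8  d2:14  d3:4  d4:0  d5:0  d6:0 → peak 14
M@4: d1:8  d2:14  d3:1  d4:3  d5:0  d6:0 → peak 14
Best is M@1, peak 14.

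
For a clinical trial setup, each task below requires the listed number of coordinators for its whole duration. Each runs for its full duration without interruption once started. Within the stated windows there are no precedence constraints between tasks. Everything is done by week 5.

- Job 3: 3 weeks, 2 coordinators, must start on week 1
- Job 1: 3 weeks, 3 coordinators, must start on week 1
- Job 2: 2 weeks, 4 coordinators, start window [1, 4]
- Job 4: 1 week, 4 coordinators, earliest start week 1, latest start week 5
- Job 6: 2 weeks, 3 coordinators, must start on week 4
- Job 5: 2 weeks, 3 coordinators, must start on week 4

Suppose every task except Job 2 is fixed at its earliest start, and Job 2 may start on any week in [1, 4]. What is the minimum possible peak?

Job 2@1: w1:13  w2:9  w3:5  w4:6  w5:6 → peak 13
Job 2@2: w1:9  w2:9  w3:9  w4:6  w5:6 → peak 9
Job 2@3: w1:9  w2:5  w3:9  w4:10  w5:6 → peak 10
Job 2@4: w1:9  w2:5  w3:5  w4:10  w5:10 → peak 10
Best is Job 2@2, peak 9.

9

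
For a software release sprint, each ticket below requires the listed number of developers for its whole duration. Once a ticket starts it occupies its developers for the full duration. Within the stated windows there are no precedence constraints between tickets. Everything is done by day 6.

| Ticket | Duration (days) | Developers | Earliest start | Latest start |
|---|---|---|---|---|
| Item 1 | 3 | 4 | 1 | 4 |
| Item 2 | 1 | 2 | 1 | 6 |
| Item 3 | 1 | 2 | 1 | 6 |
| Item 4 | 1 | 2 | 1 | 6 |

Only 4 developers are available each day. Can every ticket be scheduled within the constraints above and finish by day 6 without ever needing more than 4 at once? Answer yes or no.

Schedule Item 1@1, Item 2@4, Item 3@4, Item 4@5: d1:4  d2:4  d3:4  d4:4  d5:2  d6:0 — peak 4 ≤ 4.

yes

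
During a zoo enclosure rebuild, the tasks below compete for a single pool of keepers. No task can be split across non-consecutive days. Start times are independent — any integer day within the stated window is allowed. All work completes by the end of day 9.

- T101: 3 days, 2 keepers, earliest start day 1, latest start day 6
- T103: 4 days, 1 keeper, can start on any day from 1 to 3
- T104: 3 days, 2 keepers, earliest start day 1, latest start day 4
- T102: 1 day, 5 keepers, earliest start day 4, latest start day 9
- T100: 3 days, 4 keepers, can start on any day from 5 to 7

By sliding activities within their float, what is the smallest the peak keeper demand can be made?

Early-start (T101@1, T103@1, T104@1, T102@4, T100@5) gives peak 6: d1:5  d2:5  d3:5  d4:6  d5:4  d6:4  d7:4  d8:0  d9:0.
Shift T102→5, T100→6.
Schedule T101@1, T103@1, T104@1, T102@5, T100@6: d1:5  d2:5  d3:5  d4:1  d5:5  d6:4  d7:4  d8:4  d9:0 — peak 5.

5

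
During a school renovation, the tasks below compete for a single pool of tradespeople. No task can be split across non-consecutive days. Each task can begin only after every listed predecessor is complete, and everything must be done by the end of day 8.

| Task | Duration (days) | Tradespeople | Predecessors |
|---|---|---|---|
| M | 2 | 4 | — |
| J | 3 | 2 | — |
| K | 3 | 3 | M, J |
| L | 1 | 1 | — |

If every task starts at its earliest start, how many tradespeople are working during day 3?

At early start, day 3 has: J.
Demand: 2 = 2.

2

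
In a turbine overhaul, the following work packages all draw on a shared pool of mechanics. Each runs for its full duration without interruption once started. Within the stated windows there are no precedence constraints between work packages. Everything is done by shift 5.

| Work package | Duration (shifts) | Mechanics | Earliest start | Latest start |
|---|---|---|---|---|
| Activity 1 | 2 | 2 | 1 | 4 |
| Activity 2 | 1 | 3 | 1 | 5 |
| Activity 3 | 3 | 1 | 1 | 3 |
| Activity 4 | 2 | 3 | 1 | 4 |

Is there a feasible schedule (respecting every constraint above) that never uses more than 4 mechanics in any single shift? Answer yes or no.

yes

Schedule Activity 1@1, Activity 2@3, Activity 3@1, Activity 4@4: s1:3  s2:3  s3:4  s4:3  s5:3 — peak 4 ≤ 4.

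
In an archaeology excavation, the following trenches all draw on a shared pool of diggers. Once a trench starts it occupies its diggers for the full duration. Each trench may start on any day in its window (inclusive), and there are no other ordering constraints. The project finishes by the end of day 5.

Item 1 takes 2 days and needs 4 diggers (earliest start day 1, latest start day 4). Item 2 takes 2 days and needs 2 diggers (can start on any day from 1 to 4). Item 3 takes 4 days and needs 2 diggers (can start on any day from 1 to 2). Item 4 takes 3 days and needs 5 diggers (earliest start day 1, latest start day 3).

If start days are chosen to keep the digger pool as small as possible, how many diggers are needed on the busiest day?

8

Early-start (Item 1@1, Item 2@1, Item 3@1, Item 4@1) gives peak 13: d1:13  d2:13  d3:7  d4:2  d5:0.
Shift Item 4→3.
Schedule Item 1@1, Item 2@1, Item 3@1, Item 4@3: d1:8  d2:8  d3:7  d4:7  d5:5 — peak 8.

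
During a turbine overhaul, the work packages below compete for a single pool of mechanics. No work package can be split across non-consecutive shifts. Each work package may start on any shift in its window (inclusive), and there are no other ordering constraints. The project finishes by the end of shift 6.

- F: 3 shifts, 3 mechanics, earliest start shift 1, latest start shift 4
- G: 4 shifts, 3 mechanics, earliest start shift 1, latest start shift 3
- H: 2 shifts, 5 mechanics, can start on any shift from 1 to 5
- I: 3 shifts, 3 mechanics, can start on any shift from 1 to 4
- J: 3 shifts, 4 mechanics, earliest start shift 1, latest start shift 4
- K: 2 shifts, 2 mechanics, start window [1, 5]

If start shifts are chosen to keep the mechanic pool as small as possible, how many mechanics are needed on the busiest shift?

10

Early-start (F@1, G@1, H@1, I@1, J@1, K@1) gives peak 20: s1:20  s2:20  s3:13  s4:3  s5:0  s6:0.
Shift H→5, I→4, K→4.
Schedule F@1, G@1, H@5, I@4, J@1, K@4: s1:10  s2:10  s3:10  s4:8  s5:10  s6:8 — peak 10.
Total mechanic-shifts = 56 over 6 shifts ⇒ peak ≥ ⌈56/6⌉ = 10, so 10 is optimal.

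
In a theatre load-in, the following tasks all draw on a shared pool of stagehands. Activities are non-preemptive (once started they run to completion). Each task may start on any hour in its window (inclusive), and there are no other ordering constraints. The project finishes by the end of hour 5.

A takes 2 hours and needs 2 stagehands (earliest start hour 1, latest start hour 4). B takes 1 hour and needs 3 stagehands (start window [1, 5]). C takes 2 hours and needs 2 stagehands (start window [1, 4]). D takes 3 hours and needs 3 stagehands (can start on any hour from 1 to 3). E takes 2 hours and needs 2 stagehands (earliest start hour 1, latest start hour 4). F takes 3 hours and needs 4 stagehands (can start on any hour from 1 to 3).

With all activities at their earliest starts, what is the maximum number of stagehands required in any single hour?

Early-start schedule: A@1, B@1, C@1, D@1, E@1, F@1.
Load per hour: hour 1: 16, hour 2: 13, hour 3: 7, hour 4: 0, hour 5: 0.
Peak is 16.

16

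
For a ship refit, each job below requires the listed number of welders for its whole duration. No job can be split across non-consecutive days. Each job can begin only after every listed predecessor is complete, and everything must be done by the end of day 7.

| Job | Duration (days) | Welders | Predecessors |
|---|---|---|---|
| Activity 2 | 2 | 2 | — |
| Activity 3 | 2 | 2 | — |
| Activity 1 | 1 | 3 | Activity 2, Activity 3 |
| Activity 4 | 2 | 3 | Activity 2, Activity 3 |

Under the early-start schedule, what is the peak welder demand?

6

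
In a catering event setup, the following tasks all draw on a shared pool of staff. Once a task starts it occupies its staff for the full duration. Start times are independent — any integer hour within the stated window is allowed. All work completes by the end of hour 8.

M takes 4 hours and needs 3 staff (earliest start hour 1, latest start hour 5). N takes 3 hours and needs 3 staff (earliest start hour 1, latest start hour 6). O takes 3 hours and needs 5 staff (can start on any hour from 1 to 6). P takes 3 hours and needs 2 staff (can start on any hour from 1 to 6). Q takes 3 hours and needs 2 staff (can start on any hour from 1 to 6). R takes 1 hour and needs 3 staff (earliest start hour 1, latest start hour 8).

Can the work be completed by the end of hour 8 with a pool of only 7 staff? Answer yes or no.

The minimum achievable peak is 8; 7 < 8, so no feasible schedule stays within the cap.

no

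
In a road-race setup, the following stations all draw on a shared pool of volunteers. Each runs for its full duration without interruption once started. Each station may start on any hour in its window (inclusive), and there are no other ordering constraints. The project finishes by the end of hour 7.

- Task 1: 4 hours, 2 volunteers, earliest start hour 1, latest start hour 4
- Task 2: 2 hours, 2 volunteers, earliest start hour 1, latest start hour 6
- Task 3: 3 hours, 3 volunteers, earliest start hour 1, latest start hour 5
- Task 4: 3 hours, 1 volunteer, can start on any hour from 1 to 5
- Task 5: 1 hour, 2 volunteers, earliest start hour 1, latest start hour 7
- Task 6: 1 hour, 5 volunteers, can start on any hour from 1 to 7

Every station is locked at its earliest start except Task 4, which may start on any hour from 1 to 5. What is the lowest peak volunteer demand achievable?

14

Task 4@1: h1:15  h2:8  h3:6  h4:2  h5:0  h6:0  h7:0 → peak 15
Task 4@2: h1:14  h2:8  h3:6  h4:3  h5:0  h6:0  h7:0 → peak 14
Task 4@3: h1:14  h2:7  h3:6  h4:3  h5:1  h6:0  h7:0 → peak 14
Task 4@4: h1:14  h2:7  h3:5  h4:3  h5:1  h6:1  h7:0 → peak 14
Task 4@5: h1:14  h2:7  h3:5  h4:2  h5:1  h6:1  h7:1 → peak 14
Best is Task 4@2, peak 14.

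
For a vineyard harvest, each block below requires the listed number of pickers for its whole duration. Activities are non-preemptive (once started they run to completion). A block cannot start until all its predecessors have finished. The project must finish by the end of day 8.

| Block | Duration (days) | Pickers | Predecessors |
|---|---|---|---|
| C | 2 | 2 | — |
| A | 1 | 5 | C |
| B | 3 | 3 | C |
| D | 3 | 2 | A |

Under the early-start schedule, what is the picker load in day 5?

At early start, day 5 has: B, D.
Demand: 3 + 2 = 5.

5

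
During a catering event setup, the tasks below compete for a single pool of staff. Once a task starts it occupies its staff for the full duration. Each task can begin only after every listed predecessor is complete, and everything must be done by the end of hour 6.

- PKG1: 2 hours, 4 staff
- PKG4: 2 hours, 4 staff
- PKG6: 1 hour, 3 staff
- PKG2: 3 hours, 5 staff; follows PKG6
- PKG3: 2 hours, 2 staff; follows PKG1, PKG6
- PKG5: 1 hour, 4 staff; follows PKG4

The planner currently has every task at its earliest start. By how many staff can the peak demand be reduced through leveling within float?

5

Early-start peak: h1:11  h2:13  h3:11  h4:7  h5:0  h6:0 ⇒ 13.
Leveled (PKG1@1, PKG4@1, PKG6@3, PKG2@4, PKG3@4, PKG5@3): h1:8  h2:8  h3:7  h4:7  h5:7  h6:5 ⇒ 8.
Reduction 13 − 8 = 5.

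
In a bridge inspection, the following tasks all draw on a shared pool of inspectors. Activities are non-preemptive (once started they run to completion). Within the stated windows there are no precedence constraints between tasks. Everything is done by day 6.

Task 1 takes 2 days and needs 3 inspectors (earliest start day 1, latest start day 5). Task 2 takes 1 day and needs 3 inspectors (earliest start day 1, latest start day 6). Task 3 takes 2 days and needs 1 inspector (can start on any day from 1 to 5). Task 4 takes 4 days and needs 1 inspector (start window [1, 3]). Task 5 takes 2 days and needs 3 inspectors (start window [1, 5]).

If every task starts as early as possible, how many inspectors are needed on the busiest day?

11

Early-start schedule: Task 1@1, Task 2@1, Task 3@1, Task 4@1, Task 5@1.
Load per day: day 1: 11, day 2: 8, day 3: 1, day 4: 1, day 5: 0, day 6: 0.
Peak is 11.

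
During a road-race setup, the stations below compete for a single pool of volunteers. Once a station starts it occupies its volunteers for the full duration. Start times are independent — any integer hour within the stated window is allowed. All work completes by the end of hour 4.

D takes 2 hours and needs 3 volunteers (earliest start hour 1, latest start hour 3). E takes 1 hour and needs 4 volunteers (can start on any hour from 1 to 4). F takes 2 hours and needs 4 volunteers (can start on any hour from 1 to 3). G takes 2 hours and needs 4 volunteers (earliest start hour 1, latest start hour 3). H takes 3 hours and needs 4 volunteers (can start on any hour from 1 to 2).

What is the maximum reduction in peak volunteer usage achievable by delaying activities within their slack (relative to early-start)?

Early-start peak: h1:19  h2:15  h3:4  h4:0 ⇒ 19.
Leveled (D@1, E@1, F@1, G@3, H@2): h1:11  h2:11  h3:8  h4:8 ⇒ 11.
Reduction 19 − 11 = 8.

8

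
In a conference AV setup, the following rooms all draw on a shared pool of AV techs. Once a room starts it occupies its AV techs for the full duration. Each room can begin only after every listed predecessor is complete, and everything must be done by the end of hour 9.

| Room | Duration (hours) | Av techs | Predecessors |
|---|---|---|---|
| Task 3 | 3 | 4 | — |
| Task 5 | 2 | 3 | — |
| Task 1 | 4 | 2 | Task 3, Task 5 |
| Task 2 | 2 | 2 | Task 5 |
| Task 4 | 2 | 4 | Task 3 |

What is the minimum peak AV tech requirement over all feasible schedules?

6

Early-start (Task 3@1, Task 5@1, Task 1@4, Task 2@3, Task 4@4) gives peak 8: h1:7  h2:7  h3:6  h4:8  h5:6  h6:2  h7:2  h8:0  h9:0.
Shift Task 5→4, Task 1→6, Task 2→6, Task 4→8.
Schedule Task 3@1, Task 5@4, Task 1@6, Task 2@6, Task 4@8: h1:4  h2:4  h3:4  h4:3  h5:3  h6:4  h7:4  h8:6  h9:6 — peak 6.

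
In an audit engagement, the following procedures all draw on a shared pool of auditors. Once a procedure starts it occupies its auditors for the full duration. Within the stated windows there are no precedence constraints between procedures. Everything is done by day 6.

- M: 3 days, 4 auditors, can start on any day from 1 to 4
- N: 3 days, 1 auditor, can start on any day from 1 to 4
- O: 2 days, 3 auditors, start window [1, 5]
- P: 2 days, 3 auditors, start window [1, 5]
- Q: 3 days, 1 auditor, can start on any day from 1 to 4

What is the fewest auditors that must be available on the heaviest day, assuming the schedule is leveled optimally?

6

Early-start (M@1, N@1, O@1, P@1, Q@1) gives peak 12: d1:12  d2:12  d3:6  d4:0  d5:0  d6:0.
Shift O→4, P→4.
Schedule M@1, N@1, O@4, P@4, Q@1: d1:6  d2:6  d3:6  d4:6  d5:6  d6:0 — peak 6.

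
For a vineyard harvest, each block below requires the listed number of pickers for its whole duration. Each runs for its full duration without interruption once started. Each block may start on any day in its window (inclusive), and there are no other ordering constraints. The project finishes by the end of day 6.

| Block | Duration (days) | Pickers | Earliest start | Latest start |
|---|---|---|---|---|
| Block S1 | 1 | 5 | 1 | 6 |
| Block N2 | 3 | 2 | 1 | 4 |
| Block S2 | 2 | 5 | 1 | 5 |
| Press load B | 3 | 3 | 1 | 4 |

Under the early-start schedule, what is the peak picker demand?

15

Early-start schedule: Block S1@1, Block N2@1, Block S2@1, Press load B@1.
Load per day: day 1: 15, day 2: 10, day 3: 5, day 4: 0, day 5: 0, day 6: 0.
Peak is 15.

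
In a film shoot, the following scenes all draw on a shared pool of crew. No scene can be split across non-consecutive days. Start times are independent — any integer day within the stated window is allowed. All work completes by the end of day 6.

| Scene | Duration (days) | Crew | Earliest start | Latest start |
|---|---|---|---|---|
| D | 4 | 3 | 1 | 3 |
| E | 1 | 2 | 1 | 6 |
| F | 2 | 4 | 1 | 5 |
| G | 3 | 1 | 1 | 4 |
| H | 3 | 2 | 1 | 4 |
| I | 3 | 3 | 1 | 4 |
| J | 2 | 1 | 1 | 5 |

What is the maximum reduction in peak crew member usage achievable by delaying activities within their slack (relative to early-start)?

Early-start peak: d1:16  d2:14  d3:9  d4:3  d5:0  d6:0 ⇒ 16.
Leveled (D@1, E@1, F@5, G@2, H@1, I@4, J@2): d1:7  d2:7  d3:7  d4:7  d5:7  d6:7 ⇒ 7.
Reduction 16 − 7 = 9.

9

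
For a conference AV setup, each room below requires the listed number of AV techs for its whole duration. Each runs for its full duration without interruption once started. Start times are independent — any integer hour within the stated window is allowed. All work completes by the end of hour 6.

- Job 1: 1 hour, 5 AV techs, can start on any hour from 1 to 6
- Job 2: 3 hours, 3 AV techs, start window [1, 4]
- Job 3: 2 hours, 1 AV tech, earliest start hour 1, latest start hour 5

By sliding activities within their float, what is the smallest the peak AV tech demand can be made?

5

Early-start (Job 1@1, Job 2@1, Job 3@1) gives peak 9: h1:9  h2:4  h3:3  h4:0  h5:0  h6:0.
Shift Job 2→2, Job 3→2.
Schedule Job 1@1, Job 2@2, Job 3@2: h1:5  h2:4  h3:4  h4:3  h5:0  h6:0 — peak 5.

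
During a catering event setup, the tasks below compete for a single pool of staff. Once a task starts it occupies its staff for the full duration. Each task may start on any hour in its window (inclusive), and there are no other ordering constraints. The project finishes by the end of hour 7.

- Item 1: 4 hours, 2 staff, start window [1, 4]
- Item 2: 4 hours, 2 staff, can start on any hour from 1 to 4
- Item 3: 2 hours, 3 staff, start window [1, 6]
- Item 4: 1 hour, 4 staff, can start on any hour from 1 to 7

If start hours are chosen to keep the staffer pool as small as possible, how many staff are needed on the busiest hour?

4

Early-start (Item 1@1, Item 2@1, Item 3@1, Item 4@1) gives peak 11: h1:11  h2:7  h3:4  h4:4  h5:0  h6:0  h7:0.
Shift Item 3→5, Item 4→7.
Schedule Item 1@1, Item 2@1, Item 3@5, Item 4@7: h1:4  h2:4  h3:4  h4:4  h5:3  h6:3  h7:4 — peak 4.
Total staffer-hours = 26 over 7 hours ⇒ peak ≥ ⌈26/7⌉ = 4, so 4 is optimal.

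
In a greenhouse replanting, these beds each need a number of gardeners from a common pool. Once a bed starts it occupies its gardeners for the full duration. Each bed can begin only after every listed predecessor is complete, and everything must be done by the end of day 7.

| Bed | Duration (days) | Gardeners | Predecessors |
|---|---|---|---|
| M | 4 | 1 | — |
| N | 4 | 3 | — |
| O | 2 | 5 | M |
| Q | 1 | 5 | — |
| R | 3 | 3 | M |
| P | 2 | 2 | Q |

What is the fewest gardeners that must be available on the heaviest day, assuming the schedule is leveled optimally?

Early-start (M@1, N@1, O@5, Q@1, R@5, P@2) gives peak 9: d1:9  d2:6  d3:6  d4:4  d5:8  d6:8  d7:3.
Shift N→2, O→6.
Schedule M@1, N@2, O@6, Q@1, R@5, P@2: d1:6  d2:6  d3:6  d4:4  d5:6  d6:8  d7:8 — peak 8.

8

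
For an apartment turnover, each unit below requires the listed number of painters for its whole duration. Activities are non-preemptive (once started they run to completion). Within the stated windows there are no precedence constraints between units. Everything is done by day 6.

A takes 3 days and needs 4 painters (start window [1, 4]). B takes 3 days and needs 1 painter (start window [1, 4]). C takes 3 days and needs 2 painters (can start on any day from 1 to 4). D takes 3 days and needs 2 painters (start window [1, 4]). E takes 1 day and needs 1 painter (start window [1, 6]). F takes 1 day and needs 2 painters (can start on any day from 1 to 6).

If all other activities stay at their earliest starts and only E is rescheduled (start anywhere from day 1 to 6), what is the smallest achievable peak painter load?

11

E@1: d1:12  d2:9  d3:9  d4:0  d5:0  d6:0 → peak 12
E@2: d1:11  d2:10  d3:9  d4:0  d5:0  d6:0 → peak 11
E@3: d1:11  d2:9  d3:10  d4:0  d5:0  d6:0 → peak 11
E@4: d1:11  d2:9  d3:9  d4:1  d5:0  d6:0 → peak 11
E@5: d1:11  d2:9  d3:9  d4:0  d5:1  d6:0 → peak 11
E@6: d1:11  d2:9  d3:9  d4:0  d5:0  d6:1 → peak 11
Best is E@2, peak 11.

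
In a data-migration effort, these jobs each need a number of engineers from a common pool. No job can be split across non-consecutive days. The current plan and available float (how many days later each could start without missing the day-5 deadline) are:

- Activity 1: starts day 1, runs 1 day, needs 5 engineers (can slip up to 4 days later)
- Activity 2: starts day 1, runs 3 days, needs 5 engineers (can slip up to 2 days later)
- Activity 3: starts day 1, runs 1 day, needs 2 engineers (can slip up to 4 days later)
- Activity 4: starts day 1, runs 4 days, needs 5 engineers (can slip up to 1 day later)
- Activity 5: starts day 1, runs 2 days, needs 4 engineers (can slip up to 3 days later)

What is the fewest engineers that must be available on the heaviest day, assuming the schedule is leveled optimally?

11

Early-start (Activity 1@1, Activity 2@1, Activity 3@1, Activity 4@1, Activity 5@1) gives peak 21: d1:21  d2:14  d3:10  d4:5  d5:0.
Shift Activity 3→4, Activity 4→2, Activity 5→4.
Schedule Activity 1@1, Activity 2@1, Activity 3@4, Activity 4@2, Activity 5@4: d1:10  d2:10  d3:10  d4:11  d5:9 — peak 11.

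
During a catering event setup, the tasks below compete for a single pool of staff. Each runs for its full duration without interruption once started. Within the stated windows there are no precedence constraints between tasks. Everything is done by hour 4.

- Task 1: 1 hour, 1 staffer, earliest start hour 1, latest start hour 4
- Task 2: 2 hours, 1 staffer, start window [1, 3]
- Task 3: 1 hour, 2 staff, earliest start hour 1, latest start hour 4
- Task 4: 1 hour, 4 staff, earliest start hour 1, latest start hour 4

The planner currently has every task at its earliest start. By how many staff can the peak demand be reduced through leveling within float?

4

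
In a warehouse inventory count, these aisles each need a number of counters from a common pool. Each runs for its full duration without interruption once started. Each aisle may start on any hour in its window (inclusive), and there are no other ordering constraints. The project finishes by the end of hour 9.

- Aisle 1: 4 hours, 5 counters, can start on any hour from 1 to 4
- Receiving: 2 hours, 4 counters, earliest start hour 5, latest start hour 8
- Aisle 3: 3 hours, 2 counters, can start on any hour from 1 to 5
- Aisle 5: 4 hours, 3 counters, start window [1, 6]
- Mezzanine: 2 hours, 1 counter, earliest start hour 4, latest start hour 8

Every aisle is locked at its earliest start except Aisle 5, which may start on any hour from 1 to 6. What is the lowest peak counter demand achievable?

7

Aisle 5@1: h1:10  h2:10  h3:10  h4:9  h5:5  h6:4  h7:0  h8:0  h9:0 → peak 10
Aisle 5@2: h1:7  h2:10  h3:10  h4:9  h5:8  h6:4  h7:0  h8:0  h9:0 → peak 10
Aisle 5@3: h1:7  h2:7  h3:10  h4:9  h5:8  h6:7  h7:0  h8:0  h9:0 → peak 10
Aisle 5@4: h1:7  h2:7  h3:7  h4:9  h5:8  h6:7  h7:3  h8:0  h9:0 → peak 9
Aisle 5@5: h1:7  h2:7  h3:7  h4:6  h5:8  h6:7  h7:3  h8:3  h9:0 → peak 8
Aisle 5@6: h1:7  h2:7  h3:7  h4:6  h5:5  h6:7  h7:3  h8:3  h9:3 → peak 7
Best is Aisle 5@6, peak 7.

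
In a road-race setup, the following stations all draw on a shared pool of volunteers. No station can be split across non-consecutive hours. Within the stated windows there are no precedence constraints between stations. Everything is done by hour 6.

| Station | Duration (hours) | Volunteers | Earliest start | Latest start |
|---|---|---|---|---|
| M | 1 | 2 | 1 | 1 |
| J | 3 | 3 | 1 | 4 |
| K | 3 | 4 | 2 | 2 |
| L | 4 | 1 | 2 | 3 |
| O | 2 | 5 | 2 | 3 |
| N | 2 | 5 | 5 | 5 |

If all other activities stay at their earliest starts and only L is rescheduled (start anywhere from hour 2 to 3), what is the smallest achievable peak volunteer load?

13

L@2: h1:5  h2:13  h3:13  h4:5  h5:6  h6:5 → peak 13
L@3: h1:5  h2:12  h3:13  h4:5  h5:6  h6:6 → peak 13
Best is L@2, peak 13.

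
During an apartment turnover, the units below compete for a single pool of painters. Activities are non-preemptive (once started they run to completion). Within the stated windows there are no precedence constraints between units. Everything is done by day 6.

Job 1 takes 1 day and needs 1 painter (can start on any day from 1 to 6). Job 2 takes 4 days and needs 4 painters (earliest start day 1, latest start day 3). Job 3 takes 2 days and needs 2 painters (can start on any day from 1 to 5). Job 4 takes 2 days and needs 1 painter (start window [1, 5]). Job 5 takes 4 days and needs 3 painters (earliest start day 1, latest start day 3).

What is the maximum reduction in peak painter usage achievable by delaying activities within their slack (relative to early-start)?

Early-start peak: d1:11  d2:10  d3:7  d4:7  d5:0  d6:0 ⇒ 11.
Leveled (Job 1@1, Job 2@1, Job 3@1, Job 4@5, Job 5@3): d1:7  d2:6  d3:7  d4:7  d5:4  d6:4 ⇒ 7.
Reduction 11 − 7 = 4.

4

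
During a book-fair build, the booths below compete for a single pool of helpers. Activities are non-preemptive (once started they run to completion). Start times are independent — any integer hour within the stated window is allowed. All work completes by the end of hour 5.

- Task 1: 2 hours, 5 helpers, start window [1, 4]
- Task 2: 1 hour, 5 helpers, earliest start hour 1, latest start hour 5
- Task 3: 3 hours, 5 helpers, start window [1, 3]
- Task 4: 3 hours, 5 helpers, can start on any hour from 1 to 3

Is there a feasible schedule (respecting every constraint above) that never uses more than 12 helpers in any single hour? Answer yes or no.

Schedule Task 1@1, Task 2@1, Task 3@2, Task 4@3: h1:10  h2:10  h3:10  h4:10  h5:5 — peak 10 ≤ 12.

yes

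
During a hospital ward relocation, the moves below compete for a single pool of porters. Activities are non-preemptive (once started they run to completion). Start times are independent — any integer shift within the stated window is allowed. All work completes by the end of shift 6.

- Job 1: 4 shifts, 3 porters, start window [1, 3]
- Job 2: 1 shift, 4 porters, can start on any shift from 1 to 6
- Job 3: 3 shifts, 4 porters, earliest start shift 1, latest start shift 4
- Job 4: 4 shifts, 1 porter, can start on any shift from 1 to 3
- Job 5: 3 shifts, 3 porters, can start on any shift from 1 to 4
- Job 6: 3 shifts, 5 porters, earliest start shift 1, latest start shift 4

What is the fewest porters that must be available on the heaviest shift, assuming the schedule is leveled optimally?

11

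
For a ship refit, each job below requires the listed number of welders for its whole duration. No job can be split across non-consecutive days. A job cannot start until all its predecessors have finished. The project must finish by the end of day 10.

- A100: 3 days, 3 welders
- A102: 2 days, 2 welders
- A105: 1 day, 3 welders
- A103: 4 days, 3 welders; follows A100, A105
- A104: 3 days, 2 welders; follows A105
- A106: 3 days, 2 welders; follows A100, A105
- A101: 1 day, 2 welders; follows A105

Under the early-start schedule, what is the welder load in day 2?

At early start, day 2 has: A100, A102, A104, A101.
Demand: 3 + 2 + 2 + 2 = 9.

9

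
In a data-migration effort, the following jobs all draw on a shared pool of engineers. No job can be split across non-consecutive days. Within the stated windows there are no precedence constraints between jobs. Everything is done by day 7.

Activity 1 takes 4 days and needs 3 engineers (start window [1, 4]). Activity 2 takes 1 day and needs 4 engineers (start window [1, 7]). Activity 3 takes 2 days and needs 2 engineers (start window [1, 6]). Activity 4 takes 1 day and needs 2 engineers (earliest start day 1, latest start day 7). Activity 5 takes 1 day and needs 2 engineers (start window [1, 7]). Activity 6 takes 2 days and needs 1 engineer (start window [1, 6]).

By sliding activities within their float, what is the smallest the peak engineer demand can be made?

4

Early-start (Activity 1@1, Activity 2@1, Activity 3@1, Activity 4@1, Activity 5@1, Activity 6@1) gives peak 14: d1:14  d2:6  d3:3  d4:3  d5:0  d6:0  d7:0.
Shift Activity 2→5, Activity 3→6, Activity 4→6, Activity 5→7.
Schedule Activity 1@1, Activity 2@5, Activity 3@6, Activity 4@6, Activity 5@7, Activity 6@1: d1:4  d2:4  d3:3  d4:3  d5:4  d6:4  d7:4 — peak 4.
Total engineer-days = 26 over 7 days ⇒ peak ≥ ⌈26/7⌉ = 4, so 4 is optimal.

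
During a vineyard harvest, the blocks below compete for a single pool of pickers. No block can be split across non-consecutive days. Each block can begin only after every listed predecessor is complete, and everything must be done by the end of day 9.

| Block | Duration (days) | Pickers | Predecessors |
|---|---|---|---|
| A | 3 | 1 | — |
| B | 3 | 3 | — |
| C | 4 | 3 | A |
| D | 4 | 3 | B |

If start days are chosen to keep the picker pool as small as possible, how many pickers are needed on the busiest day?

Schedule A@1, B@1, C@4, D@4: d1:4  d2:4  d3:4  d4:6  d5:6  d6:6  d7:6  d8:0  d9:0 — peak 6.

6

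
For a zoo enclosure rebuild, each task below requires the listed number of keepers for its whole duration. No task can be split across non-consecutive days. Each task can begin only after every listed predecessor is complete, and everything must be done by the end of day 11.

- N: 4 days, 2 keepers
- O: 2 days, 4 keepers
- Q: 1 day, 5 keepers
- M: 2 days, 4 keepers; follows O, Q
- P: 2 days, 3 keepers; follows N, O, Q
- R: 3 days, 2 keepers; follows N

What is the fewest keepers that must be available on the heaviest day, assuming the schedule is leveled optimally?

Early-start (N@1, O@1, Q@1, M@3, P@5, R@5) gives peak 11: d1:11  d2:6  d3:6  d4:6  d5:5  d6:5  d7:2  d8:0  d9:0  d10:0  d11:0.
Shift Q→5, M→6, P→8, R→6.
Schedule N@1, O@1, Q@5, M@6, P@8, R@6: d1:6  d2:6  d3:2  d4:2  d5:5  d6:6  d7:6  d8:5  d9:3  d10:0  d11:0 — peak 6.

6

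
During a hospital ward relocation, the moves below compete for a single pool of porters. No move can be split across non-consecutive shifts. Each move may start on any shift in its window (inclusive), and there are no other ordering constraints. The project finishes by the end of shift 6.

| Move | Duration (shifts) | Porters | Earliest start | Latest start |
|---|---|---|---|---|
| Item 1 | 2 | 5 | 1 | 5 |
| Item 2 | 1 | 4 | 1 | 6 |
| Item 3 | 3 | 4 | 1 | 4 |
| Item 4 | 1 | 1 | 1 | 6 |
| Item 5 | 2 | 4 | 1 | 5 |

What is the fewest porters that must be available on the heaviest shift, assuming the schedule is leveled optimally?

8

Early-start (Item 1@1, Item 2@1, Item 3@1, Item 4@1, Item 5@1) gives peak 18: s1:18  s2:13  s3:4  s4:0  s5:0  s6:0.
Shift Item 2→3, Item 3→3, Item 5→4.
Schedule Item 1@1, Item 2@3, Item 3@3, Item 4@1, Item 5@4: s1:6  s2:5  s3:8  s4:8  s5:8  s6:0 — peak 8.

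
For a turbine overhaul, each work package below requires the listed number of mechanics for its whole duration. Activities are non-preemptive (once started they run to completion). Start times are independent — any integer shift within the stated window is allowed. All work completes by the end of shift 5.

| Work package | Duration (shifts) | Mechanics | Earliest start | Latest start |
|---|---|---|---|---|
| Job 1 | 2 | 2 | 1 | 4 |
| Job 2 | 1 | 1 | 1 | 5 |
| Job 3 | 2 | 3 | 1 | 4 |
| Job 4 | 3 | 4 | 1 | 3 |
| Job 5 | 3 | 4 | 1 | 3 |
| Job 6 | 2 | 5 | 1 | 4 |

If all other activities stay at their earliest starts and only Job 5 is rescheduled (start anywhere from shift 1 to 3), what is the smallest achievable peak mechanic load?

15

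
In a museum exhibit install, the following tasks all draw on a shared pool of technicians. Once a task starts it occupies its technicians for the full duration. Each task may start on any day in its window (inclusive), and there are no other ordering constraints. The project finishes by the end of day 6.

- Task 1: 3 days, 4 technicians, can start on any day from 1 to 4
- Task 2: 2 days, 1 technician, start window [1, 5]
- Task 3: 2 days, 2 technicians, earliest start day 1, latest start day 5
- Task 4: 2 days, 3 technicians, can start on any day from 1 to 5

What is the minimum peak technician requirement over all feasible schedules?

Early-start (Task 1@1, Task 2@1, Task 3@1, Task 4@1) gives peak 10: d1:10  d2:10  d3:4  d4:0  d5:0  d6:0.
Shift Task 3→4, Task 4→4.
Schedule Task 1@1, Task 2@1, Task 3@4, Task 4@4: d1:5  d2:5  d3:4  d4:5  d5:5  d6:0 — peak 5.

5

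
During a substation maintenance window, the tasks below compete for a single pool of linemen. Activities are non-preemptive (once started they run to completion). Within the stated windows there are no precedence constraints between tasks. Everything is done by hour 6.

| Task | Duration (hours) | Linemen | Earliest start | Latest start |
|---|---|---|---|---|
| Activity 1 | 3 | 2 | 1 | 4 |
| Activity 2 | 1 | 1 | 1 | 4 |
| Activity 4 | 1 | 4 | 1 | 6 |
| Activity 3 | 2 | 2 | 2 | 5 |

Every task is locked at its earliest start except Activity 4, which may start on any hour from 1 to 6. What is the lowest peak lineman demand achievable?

Activity 4@1: h1:7  h2:4  h3:4  h4:0  h5:0  h6:0 → peak 7
Activity 4@2: h1:3  h2:8  h3:4  h4:0  h5:0  h6:0 → peak 8
Activity 4@3: h1:3  h2:4  h3:8  h4:0  h5:0  h6:0 → peak 8
Activity 4@4: h1:3  h2:4  h3:4  h4:4  h5:0  h6:0 → peak 4
Activity 4@5: h1:3  h2:4  h3:4  h4:0  h5:4  h6:0 → peak 4
Activity 4@6: h1:3  h2:4  h3:4  h4:0  h5:0  h6:4 → peak 4
Best is Activity 4@4, peak 4.

4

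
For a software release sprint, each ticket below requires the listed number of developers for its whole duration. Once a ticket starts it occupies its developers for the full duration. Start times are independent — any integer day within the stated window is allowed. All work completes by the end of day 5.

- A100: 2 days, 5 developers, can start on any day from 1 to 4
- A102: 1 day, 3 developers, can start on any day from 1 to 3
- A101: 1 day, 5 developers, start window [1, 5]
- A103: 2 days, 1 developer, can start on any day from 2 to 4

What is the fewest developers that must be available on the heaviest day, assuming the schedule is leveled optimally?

Early-start (A100@1, A102@1, A101@1, A103@2) gives peak 13: d1:13  d2:6  d3:1  d4:0  d5:0.
Shift A102→3, A101→5, A103→3.
Schedule A100@1, A102@3, A101@5, A103@3: d1:5  d2:5  d3:4  d4:1  d5:5 — peak 5.

5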